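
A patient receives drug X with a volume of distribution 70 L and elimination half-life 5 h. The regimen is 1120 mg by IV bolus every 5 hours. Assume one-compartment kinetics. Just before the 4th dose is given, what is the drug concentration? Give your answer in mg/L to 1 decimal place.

f = (1/2)^(τ/t½) = (1/2)^(5/5) ≈ 0.5000.
C₀ = D/Vd = 1120/70 ≈ 16.000 mg/L.
Before the 4th dose, 3 doses have been given. Superposition: Cmin = C₀·(f + f² + … + f^3).
≈ 16.000 × (0.5000 + 0.2500 + 0.1250) ≈ 16.000 × 0.8750 ≈ 14.000 mg/L.

14.0 mg/L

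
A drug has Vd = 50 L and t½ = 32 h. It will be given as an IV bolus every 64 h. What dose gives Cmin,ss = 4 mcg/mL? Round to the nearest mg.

τ/t½ = 64/32 ≈ 2, so f = (1/2)^(64/32) ≈ 0.250000.
Cmin,ss = (D/Vd)·f/(1−f), so D = Cmin,ss·Vd·(1−f)/f.
D = 4 × 50 × (1−f)/f ≈ 4 × 50 × 3.00000 ≈ 600.00 mg.

600 mg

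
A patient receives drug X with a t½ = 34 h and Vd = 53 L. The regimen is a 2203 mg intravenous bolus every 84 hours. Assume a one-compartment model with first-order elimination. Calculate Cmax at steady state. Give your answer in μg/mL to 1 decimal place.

Over one 84-h interval, 84/34 ≈ 2.4706 half-lives elapse, leaving f ≈ 0.1804 of each dose.
Accumulation ratio R = 1/(1 − f) ≈ 1/0.8196 ≈ 1.2201.
Each bolus raises the concentration by D/Vd = 2203/53 ≈ 41.566 μg/mL.
Cmax,ss = C₀/(1 − f) ≈ 41.566/0.8196 ≈ 50.715 μg/mL.

50.7 μg/mL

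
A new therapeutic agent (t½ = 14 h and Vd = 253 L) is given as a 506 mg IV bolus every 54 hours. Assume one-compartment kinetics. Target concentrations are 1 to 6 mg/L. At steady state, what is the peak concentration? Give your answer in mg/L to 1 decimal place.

2.1 mg/L

k = ln2/t½ = ln2/14 ≈ 0.049511 h⁻¹; fraction remaining f = e^(−kτ) = e^(−0.049511×54) ≈ 0.0690.
At steady state, accumulation factor R = 1/(1 − e^(−kτ)) ≈ 1.0741.
Single-dose peak C₀ = D/Vd = 506/253 ≈ 2.000 mg/L.
Steady-state peak Cmax,ss = C₀·R ≈ 2.000 × 1.0741 ≈ 2.148 mg/L.
Peak 2.1 mg/L vs MTC 6 mg/L: below toxic threshold.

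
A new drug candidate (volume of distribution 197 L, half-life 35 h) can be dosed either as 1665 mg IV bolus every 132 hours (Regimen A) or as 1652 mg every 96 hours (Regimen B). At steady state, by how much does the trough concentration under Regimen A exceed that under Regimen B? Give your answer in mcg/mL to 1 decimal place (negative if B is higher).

-0.8 mcg/mL

Regimen A: f = (1/2)^(132/35) ≈ 0.0732; Cmin,ss = (1665/197)·f/(1−f) ≈ 0.668 mcg/mL.
Regimen B: f = (1/2)^(96/35) ≈ 0.1494; Cmin,ss = (1652/197)·f/(1−f) ≈ 1.473 mcg/mL.
Difference ≈ 0.668 − 1.473 ≈ -0.805 mcg/mL.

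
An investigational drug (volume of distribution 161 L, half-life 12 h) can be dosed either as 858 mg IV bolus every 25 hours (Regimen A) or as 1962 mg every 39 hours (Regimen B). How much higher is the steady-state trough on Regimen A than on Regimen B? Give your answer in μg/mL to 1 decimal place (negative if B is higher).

0.2 μg/mL

Regimen A: f = (1/2)^(25/12) ≈ 0.2360; Cmin,ss = (858/161)·f/(1−f) ≈ 1.646 μg/mL.
Regimen B: f = (1/2)^(39/12) ≈ 0.1051; Cmin,ss = (1962/161)·f/(1−f) ≈ 1.431 μg/mL.
Difference ≈ 1.646 − 1.431 ≈ 0.215 μg/mL.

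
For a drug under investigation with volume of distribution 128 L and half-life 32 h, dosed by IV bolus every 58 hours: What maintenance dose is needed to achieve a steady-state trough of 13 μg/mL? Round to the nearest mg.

τ/t½ = 58/32 ≈ 1.8125, so f = (1/2)^(58/32) ≈ 0.284697.
Cmin,ss = (D/Vd)·f/(1−f), so D = Cmin,ss·Vd·(1−f)/f.
D = 13 × 128 × (1−f)/f ≈ 13 × 128 × 2.51251 ≈ 4180.82 mg.

4181 mg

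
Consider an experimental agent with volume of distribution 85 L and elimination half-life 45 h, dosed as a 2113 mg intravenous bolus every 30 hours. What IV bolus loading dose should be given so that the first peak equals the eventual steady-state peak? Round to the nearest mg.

f = (1/2)^(30/45) ≈ 0.629961; accumulation ratio R = 1/(1−f) ≈ 2.70242.
Loading dose to hit Cmax,ss on first dose: D_load = D_maint·R ≈ 2113 × 2.70242 ≈ 5710.21 mg.

5710 mg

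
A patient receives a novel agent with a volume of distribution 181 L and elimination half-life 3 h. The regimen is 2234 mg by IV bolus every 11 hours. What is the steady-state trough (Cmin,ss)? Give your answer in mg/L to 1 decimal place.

1.1 mg/L

τ/t½ = 11/3 ≈ 3.6667, so fraction remaining f = (1/2)^(11/3) ≈ 0.0787.
At steady state, accumulation factor R = 1/(1 − e^(−kτ)) ≈ 1.0854.
Single-dose peak C₀ = D/Vd = 2234/181 ≈ 12.343 mg/L.
Cmax,ss = C₀/(1 − f) ≈ 12.343/0.9213 ≈ 13.397 mg/L.
One interval later, Cmin,ss = Cmax,ss·e^(−kτ) ≈ 13.397 × 0.0787 ≈ 1.054 mg/L.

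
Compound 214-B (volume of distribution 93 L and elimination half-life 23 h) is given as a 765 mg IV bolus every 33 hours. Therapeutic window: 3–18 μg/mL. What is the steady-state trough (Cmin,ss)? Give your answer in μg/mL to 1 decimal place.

τ/t½ = 33/23 ≈ 1.4348, so fraction remaining f = (1/2)^(33/23) ≈ 0.3699.
Single-dose peak C₀ = D/Vd = 765/93 ≈ 8.226 μg/mL.
Steady-state trough Cmin,ss = C₀·f/(1−f) ≈ 8.226 × 0.3699/0.6301 ≈ 4.829 μg/mL.
Trough 4.8 μg/mL vs MEC 3 μg/mL: adequate.

4.8 μg/mL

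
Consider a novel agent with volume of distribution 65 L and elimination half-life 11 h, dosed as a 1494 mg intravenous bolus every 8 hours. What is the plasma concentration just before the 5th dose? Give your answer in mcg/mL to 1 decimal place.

30.4 mcg/mL

f = (1/2)^(τ/t½) = (1/2)^(8/11) ≈ 0.6040.
C₀ = D/Vd = 1494/65 ≈ 22.985 mcg/mL.
Before the 5th dose, 4 doses have been given. Superposition: Cmin = C₀·(f + f² + … + f^4).
≈ 22.985 × (0.6040 + 0.3648 + 0.2203 + 0.1331) ≈ 22.985 × 1.3222 ≈ 30.391 mcg/mL.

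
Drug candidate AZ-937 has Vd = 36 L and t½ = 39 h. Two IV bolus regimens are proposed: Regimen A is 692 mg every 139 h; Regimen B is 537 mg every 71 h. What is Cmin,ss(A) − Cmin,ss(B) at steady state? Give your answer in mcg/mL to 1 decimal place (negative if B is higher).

Regimen A: f = (1/2)^(139/39) ≈ 0.0845; Cmin,ss = (692/36)·f/(1−f) ≈ 1.774 mcg/mL.
Regimen B: f = (1/2)^(71/39) ≈ 0.2831; Cmin,ss = (537/36)·f/(1−f) ≈ 5.891 mcg/mL.
Difference ≈ 1.774 − 5.891 ≈ -4.117 mcg/mL.

-4.1 mcg/mL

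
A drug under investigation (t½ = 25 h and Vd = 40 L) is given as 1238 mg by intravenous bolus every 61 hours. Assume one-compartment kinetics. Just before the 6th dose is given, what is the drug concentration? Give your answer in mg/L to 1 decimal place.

7.0 mg/L

f = (1/2)^(τ/t½) = (1/2)^(61/25) ≈ 0.1843.
C₀ = D/Vd = 1238/40 ≈ 30.950 mg/L.
Before the 6th dose, 5 doses have been given. Superposition: Cmin = C₀·(f + f² + … + f^5).
≈ 30.950 × (0.1843 + 0.0340 + 0.0063 + 0.0012 + 0.0002) ≈ 30.950 × 0.2260 ≈ 6.995 mg/L.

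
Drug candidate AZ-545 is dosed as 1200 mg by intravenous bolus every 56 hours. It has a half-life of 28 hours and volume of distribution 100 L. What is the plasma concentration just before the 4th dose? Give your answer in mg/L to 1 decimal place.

3.9 mg/L

f = (1/2)^(τ/t½) = (1/2)^(56/28) ≈ 0.2500.
C₀ = D/Vd = 1200/100 ≈ 12.000 mg/L.
Before the 4th dose, 3 doses have been given. Superposition: Cmin = C₀·(f + f² + … + f^3).
≈ 12.000 × (0.2500 + 0.0625 + 0.0156) ≈ 12.000 × 0.3281 ≈ 3.937 mg/L.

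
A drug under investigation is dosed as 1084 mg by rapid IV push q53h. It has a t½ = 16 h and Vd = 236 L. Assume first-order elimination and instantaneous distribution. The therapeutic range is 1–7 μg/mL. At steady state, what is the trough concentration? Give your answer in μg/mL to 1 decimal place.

0.5 μg/mL

τ/t½ = 53/16 ≈ 3.3125, so fraction remaining f = (1/2)^(53/16) ≈ 0.1007.
Each bolus raises the concentration by D/Vd = 1084/236 ≈ 4.593 μg/mL.
Steady-state trough Cmin,ss = C₀·f/(1−f) ≈ 4.593 × 0.1007/0.8993 ≈ 0.514 μg/mL.
Trough 0.5 μg/mL vs MEC 1 μg/mL: subtherapeutic.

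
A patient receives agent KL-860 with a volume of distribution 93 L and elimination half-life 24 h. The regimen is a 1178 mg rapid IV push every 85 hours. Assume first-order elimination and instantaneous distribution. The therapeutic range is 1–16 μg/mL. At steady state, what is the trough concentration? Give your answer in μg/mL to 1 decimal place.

1.2 μg/mL

Over one 85-h interval, 85/24 ≈ 3.5417 half-lives elapse, leaving f ≈ 0.0859 of each dose.
Single-dose peak C₀ = D/Vd = 1178/93 ≈ 12.667 μg/mL.
Steady-state trough Cmin,ss = C₀·f/(1−f) ≈ 12.667 × 0.0859/0.9141 ≈ 1.190 μg/mL.
Trough 1.2 μg/mL vs MEC 1 μg/mL: adequate.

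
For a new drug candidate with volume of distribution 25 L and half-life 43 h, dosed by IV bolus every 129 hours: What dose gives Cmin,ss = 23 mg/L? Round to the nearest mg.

4025 mg

τ/t½ = 129/43 ≈ 3, so f = (1/2)^(129/43) ≈ 0.125000.
Cmin,ss = (D/Vd)·f/(1−f), so D = Cmin,ss·Vd·(1−f)/f.
D = 23 × 25 × (1−f)/f ≈ 23 × 25 × 7.00000 ≈ 4025.00 mg.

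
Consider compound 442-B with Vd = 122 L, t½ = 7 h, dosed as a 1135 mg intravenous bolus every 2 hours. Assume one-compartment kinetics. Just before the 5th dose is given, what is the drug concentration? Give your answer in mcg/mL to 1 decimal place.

23.2 mcg/mL

f = (1/2)^(τ/t½) = (1/2)^(2/7) ≈ 0.8203.
C₀ = D/Vd = 1135/122 ≈ 9.303 mcg/mL.
Before the 5th dose, 4 doses have been given. Superposition: Cmin = C₀·(f + f² + … + f^4).
≈ 9.303 × (0.8203 + 0.6729 + 0.5520 + 0.4528) ≈ 9.303 × 2.4980 ≈ 23.239 mcg/mL.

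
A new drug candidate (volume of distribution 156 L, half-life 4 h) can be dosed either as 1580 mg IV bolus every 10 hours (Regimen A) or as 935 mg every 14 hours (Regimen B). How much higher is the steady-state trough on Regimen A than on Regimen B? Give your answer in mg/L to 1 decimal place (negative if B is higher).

1.6 mg/L

Regimen A: f = (1/2)^(10/4) ≈ 0.1768; Cmin,ss = (1580/156)·f/(1−f) ≈ 2.175 mg/L.
Regimen B: f = (1/2)^(14/4) ≈ 0.0884; Cmin,ss = (935/156)·f/(1−f) ≈ 0.581 mg/L.
Difference ≈ 2.175 − 0.581 ≈ 1.594 mg/L.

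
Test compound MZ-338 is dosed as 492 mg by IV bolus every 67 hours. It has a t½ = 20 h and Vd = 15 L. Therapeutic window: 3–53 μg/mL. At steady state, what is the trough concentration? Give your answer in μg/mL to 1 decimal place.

3.6 μg/mL

Over one 67-h interval, 67/20 ≈ 3.35 half-lives elapse, leaving f ≈ 0.0981 of each dose.
Each bolus raises the concentration by D/Vd = 492/15 ≈ 32.800 μg/mL.
Steady-state trough Cmin,ss = C₀·f/(1−f) ≈ 32.800 × 0.0981/0.9019 ≈ 3.568 μg/mL.
Trough 3.6 μg/mL vs MEC 3 μg/mL: adequate.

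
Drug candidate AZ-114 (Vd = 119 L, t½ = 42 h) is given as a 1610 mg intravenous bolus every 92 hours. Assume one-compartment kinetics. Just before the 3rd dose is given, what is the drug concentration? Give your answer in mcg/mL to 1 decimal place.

3.6 mcg/mL

f = (1/2)^(τ/t½) = (1/2)^(92/42) ≈ 0.2191.
C₀ = D/Vd = 1610/119 ≈ 13.529 mcg/mL.
Before the 3rd dose, 2 doses have been given. Superposition: Cmin = C₀·(f + f²).
≈ 13.529 × (0.2191 + 0.0480) ≈ 13.529 × 0.2671 ≈ 3.614 mcg/mL.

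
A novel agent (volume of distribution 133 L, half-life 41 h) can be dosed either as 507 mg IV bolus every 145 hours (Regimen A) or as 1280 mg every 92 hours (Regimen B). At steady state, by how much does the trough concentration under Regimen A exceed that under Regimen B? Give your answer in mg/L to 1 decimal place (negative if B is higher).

Regimen A: f = (1/2)^(145/41) ≈ 0.0862; Cmin,ss = (507/133)·f/(1−f) ≈ 0.360 mg/L.
Regimen B: f = (1/2)^(92/41) ≈ 0.2111; Cmin,ss = (1280/133)·f/(1−f) ≈ 2.575 mg/L.
Difference ≈ 0.360 − 2.575 ≈ -2.215 mg/L.

-2.2 mg/L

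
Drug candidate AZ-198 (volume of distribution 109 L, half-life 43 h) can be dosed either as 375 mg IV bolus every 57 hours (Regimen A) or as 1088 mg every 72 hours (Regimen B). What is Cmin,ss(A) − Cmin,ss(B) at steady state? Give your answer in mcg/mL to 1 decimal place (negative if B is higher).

Regimen A: f = (1/2)^(57/43) ≈ 0.3990; Cmin,ss = (375/109)·f/(1−f) ≈ 2.284 mcg/mL.
Regimen B: f = (1/2)^(72/43) ≈ 0.3133; Cmin,ss = (1088/109)·f/(1−f) ≈ 4.554 mcg/mL.
Difference ≈ 2.284 − 4.554 ≈ -2.270 mcg/mL.

-2.3 mcg/mL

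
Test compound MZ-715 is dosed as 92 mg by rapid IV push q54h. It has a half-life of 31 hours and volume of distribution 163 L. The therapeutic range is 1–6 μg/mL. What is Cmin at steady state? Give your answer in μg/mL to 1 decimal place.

0.2 μg/mL

Over one 54-h interval, 54/31 ≈ 1.7419 half-lives elapse, leaving f ≈ 0.2990 of each dose.
Accumulation ratio R = 1/(1 − f) ≈ 1/0.7010 ≈ 1.4265.
Single-dose peak C₀ = D/Vd = 92/163 ≈ 0.564 μg/mL.
Steady-state peak Cmax,ss = C₀·R ≈ 0.564 × 1.4265 ≈ 0.805 μg/mL.
Steady-state trough Cmin,ss = Cmax,ss·f ≈ 0.805 × 0.2990 ≈ 0.241 μg/mL.
Trough 0.2 μg/mL vs MEC 1 μg/mL: subtherapeutic.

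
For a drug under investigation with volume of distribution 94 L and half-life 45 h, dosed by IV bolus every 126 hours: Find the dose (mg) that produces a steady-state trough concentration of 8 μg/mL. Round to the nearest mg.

4485 mg

τ/t½ = 126/45 ≈ 2.8, so f = (1/2)^(126/45) ≈ 0.143587.
Cmin,ss = (D/Vd)·f/(1−f), so D = Cmin,ss·Vd·(1−f)/f.
D = 8 × 94 × (1−f)/f ≈ 8 × 94 × 5.96442 ≈ 4485.24 mg.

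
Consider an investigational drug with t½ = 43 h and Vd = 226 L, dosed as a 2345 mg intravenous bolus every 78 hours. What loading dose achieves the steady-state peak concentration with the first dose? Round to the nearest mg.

f = (1/2)^(78/43) ≈ 0.284410; accumulation ratio R = 1/(1−f) ≈ 1.39745.
Loading dose to hit Cmax,ss on first dose: D_load = D_maint·R ≈ 2345 × 1.39745 ≈ 3277.02 mg.

3277 mg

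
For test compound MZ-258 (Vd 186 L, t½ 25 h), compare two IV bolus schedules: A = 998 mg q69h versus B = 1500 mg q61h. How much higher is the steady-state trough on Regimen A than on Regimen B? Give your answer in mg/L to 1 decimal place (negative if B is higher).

Regimen A: f = (1/2)^(69/25) ≈ 0.1476; Cmin,ss = (998/186)·f/(1−f) ≈ 0.929 mg/L.
Regimen B: f = (1/2)^(61/25) ≈ 0.1843; Cmin,ss = (1500/186)·f/(1−f) ≈ 1.822 mg/L.
Difference ≈ 0.929 − 1.822 ≈ -0.893 mg/L.

-0.9 mg/L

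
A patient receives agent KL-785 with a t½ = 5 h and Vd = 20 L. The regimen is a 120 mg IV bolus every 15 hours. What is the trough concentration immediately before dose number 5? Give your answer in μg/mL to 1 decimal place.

f = (1/2)^(τ/t½) = (1/2)^(15/5) ≈ 0.1250.
C₀ = D/Vd = 120/20 ≈ 6.000 μg/mL.
Before the 5th dose, 4 doses have been given. Superposition: Cmin = C₀·(f + f² + … + f^4).
≈ 6.000 × (0.1250 + 0.0156 + 0.0020 + 0.0002) ≈ 6.000 × 0.1428 ≈ 0.857 μg/mL.

0.9 μg/mL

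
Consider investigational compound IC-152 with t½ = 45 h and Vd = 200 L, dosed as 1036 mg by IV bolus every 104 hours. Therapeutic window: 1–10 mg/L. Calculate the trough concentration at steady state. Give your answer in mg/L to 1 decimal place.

1.3 mg/L

Over one 104-h interval, 104/45 ≈ 2.3111 half-lives elapse, leaving f ≈ 0.2015 of each dose.
At steady state, accumulation factor R = 1/(1 − e^(−kτ)) ≈ 1.2523.
Single-dose peak C₀ = D/Vd = 1036/200 ≈ 5.180 mg/L.
Steady-state peak Cmax,ss = C₀·R ≈ 5.180 × 1.2523 ≈ 6.487 mg/L.
One interval later, Cmin,ss = Cmax,ss·e^(−kτ) ≈ 6.487 × 0.2015 ≈ 1.307 mg/L.
Trough 1.3 mg/L vs MEC 1 mg/L: adequate.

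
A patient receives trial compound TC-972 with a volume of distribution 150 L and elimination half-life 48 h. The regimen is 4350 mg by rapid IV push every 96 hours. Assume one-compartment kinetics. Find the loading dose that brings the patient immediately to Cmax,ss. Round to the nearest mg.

f = (1/2)^(96/48) ≈ 0.250000; accumulation ratio R = 1/(1−f) ≈ 1.33333.
Loading dose to hit Cmax,ss on first dose: D_load = D_maint·R ≈ 4350 × 1.33333 ≈ 5799.99 mg.

5800 mg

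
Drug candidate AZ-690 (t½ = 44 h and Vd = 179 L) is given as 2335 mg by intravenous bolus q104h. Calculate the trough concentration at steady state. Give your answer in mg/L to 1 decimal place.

3.1 mg/L

τ/t½ = 104/44 ≈ 2.3636, so fraction remaining f = (1/2)^(104/44) ≈ 0.1943.
At steady state, accumulation factor R = 1/(1 − e^(−kτ)) ≈ 1.2412.
Single-dose peak C₀ = D/Vd = 2335/179 ≈ 13.045 mg/L.
Steady-state peak Cmax,ss = C₀·R ≈ 13.045 × 1.2412 ≈ 16.191 mg/L.
Steady-state trough Cmin,ss = Cmax,ss·f ≈ 16.191 × 0.1943 ≈ 3.146 mg/L.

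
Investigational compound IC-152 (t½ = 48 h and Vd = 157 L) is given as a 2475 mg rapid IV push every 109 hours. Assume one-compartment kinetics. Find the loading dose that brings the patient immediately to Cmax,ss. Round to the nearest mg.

f = (1/2)^(109/48) ≈ 0.207210; accumulation ratio R = 1/(1−f) ≈ 1.26137.
Loading dose to hit Cmax,ss on first dose: D_load = D_maint·R ≈ 2475 × 1.26137 ≈ 3121.89 mg.

3122 mg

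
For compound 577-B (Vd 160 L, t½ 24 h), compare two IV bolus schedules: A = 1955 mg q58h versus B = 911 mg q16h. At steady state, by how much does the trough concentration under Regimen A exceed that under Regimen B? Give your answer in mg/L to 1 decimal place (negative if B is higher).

-6.9 mg/L

Regimen A: f = (1/2)^(58/24) ≈ 0.1873; Cmin,ss = (1955/160)·f/(1−f) ≈ 2.816 mg/L.
Regimen B: f = (1/2)^(16/24) ≈ 0.6300; Cmin,ss = (911/160)·f/(1−f) ≈ 9.695 mg/L.
Difference ≈ 2.816 − 9.695 ≈ -6.879 mg/L.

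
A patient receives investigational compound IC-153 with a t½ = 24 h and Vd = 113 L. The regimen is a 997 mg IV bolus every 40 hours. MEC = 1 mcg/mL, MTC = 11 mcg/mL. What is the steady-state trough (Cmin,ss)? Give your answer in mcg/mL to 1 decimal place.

τ/t½ = 40/24 ≈ 1.6667, so fraction remaining f = (1/2)^(40/24) ≈ 0.3150.
Accumulation ratio R = 1/(1 − f) ≈ 1/0.6850 ≈ 1.4599.
Single-dose peak C₀ = D/Vd = 997/113 ≈ 8.823 mcg/mL.
Steady-state peak Cmax,ss = C₀·R ≈ 8.823 × 1.4599 ≈ 12.881 mcg/mL.
Steady-state trough Cmin,ss = Cmax,ss·f ≈ 12.881 × 0.3150 ≈ 4.058 mcg/mL.
Trough 4.1 mcg/mL vs MEC 1 mcg/mL: adequate.

4.1 mcg/mL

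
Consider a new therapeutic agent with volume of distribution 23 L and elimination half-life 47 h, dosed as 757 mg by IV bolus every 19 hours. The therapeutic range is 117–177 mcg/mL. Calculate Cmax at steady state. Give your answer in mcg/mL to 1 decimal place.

τ/t½ = 19/47 ≈ 0.40426, so fraction remaining f = (1/2)^(19/47) ≈ 0.7556.
At steady state, accumulation factor R = 1/(1 − e^(−kτ)) ≈ 4.0917.
Each bolus raises the concentration by D/Vd = 757/23 ≈ 32.913 mcg/mL.
Cmax,ss = C₀/(1 − f) ≈ 32.913/0.2444 ≈ 134.669 mcg/mL.
Peak 134.7 mcg/mL vs MTC 177 mcg/mL: below toxic threshold.

134.7 mcg/mL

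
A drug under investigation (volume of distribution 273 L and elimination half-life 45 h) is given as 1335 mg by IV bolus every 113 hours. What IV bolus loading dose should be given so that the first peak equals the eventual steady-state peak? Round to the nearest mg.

1619 mg

f = (1/2)^(113/45) ≈ 0.175420; accumulation ratio R = 1/(1−f) ≈ 1.21274.
Loading dose to hit Cmax,ss on first dose: D_load = D_maint·R ≈ 1335 × 1.21274 ≈ 1619.01 mg.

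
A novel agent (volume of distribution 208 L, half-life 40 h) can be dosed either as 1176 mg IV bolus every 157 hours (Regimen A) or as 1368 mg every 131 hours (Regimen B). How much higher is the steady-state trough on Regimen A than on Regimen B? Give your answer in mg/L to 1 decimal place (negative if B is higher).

Regimen A: f = (1/2)^(157/40) ≈ 0.0658; Cmin,ss = (1176/208)·f/(1−f) ≈ 0.398 mg/L.
Regimen B: f = (1/2)^(131/40) ≈ 0.1033; Cmin,ss = (1368/208)·f/(1−f) ≈ 0.758 mg/L.
Difference ≈ 0.398 − 0.758 ≈ -0.360 mg/L.

-0.4 mg/L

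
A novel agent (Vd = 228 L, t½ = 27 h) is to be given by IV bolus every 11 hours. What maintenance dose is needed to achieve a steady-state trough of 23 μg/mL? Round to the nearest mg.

τ/t½ = 11/27 ≈ 0.40741, so f = (1/2)^(11/27) ≈ 0.753977.
Cmin,ss = (D/Vd)·f/(1−f), so D = Cmin,ss·Vd·(1−f)/f.
D = 23 × 228 × (1−f)/f ≈ 23 × 228 × 0.32630 ≈ 1711.12 mg.

1711 mg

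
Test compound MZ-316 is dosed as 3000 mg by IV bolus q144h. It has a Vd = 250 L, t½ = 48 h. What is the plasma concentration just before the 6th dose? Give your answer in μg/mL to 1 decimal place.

f = (1/2)^(τ/t½) = (1/2)^(144/48) ≈ 0.1250.
C₀ = D/Vd = 3000/250 ≈ 12.000 μg/mL.
Before the 6th dose, 5 doses have been given. Superposition: Cmin = C₀·(f + f² + … + f^5).
≈ 12.000 × (0.1250 + 0.0156 + 0.0020 + 0.0002 + 0.0000) ≈ 12.000 × 0.1428 ≈ 1.714 μg/mL.

1.7 μg/mL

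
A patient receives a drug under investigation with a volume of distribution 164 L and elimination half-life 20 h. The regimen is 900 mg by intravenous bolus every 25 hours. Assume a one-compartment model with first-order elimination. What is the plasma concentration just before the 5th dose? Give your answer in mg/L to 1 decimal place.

3.9 mg/L

f = (1/2)^(τ/t½) = (1/2)^(25/20) ≈ 0.4204.
C₀ = D/Vd = 900/164 ≈ 5.488 mg/L.
Before the 5th dose, 4 doses have been given. Superposition: Cmin = C₀·(f + f² + … + f^4).
≈ 5.488 × (0.4204 + 0.1767 + 0.0743 + 0.0312) ≈ 5.488 × 0.7026 ≈ 3.856 mg/L.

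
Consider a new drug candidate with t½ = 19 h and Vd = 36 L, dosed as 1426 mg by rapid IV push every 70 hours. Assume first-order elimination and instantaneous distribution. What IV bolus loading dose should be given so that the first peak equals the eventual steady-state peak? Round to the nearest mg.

f = (1/2)^(70/19) ≈ 0.077793; accumulation ratio R = 1/(1−f) ≈ 1.08436.
Loading dose to hit Cmax,ss on first dose: D_load = D_maint·R ≈ 1426 × 1.08436 ≈ 1546.30 mg.

1546 mg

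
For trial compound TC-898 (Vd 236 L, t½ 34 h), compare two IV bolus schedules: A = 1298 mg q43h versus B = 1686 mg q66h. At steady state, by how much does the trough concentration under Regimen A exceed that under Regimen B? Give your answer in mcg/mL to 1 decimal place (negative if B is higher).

1.4 mcg/mL

Regimen A: f = (1/2)^(43/34) ≈ 0.4162; Cmin,ss = (1298/236)·f/(1−f) ≈ 3.921 mcg/mL.
Regimen B: f = (1/2)^(66/34) ≈ 0.2604; Cmin,ss = (1686/236)·f/(1−f) ≈ 2.515 mcg/mL.
Difference ≈ 3.921 − 2.515 ≈ 1.406 mcg/mL.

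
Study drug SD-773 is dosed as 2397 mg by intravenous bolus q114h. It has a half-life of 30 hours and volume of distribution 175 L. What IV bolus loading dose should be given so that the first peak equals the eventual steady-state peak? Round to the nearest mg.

f = (1/2)^(114/30) ≈ 0.071794; accumulation ratio R = 1/(1−f) ≈ 1.07735.
Loading dose to hit Cmax,ss on first dose: D_load = D_maint·R ≈ 2397 × 1.07735 ≈ 2582.41 mg.

2582 mg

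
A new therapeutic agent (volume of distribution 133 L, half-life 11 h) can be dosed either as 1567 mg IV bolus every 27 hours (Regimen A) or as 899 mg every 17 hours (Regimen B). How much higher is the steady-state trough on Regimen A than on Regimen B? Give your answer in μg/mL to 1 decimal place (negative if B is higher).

Regimen A: f = (1/2)^(27/11) ≈ 0.1824; Cmin,ss = (1567/133)·f/(1−f) ≈ 2.628 μg/mL.
Regimen B: f = (1/2)^(17/11) ≈ 0.3426; Cmin,ss = (899/133)·f/(1−f) ≈ 3.523 μg/mL.
Difference ≈ 2.628 − 3.523 ≈ -0.895 μg/mL.

-0.9 μg/mL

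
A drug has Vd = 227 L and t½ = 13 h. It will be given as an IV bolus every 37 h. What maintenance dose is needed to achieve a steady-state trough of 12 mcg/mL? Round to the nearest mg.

τ/t½ = 37/13 ≈ 2.8462, so f = (1/2)^(37/13) ≈ 0.139066.
Cmin,ss = (D/Vd)·f/(1−f), so D = Cmin,ss·Vd·(1−f)/f.
D = 12 × 227 × (1−f)/f ≈ 12 × 227 × 6.19083 ≈ 16863.82 mg.

16864 mg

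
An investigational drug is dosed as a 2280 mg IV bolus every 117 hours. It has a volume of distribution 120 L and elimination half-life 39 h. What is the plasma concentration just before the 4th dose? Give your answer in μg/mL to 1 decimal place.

2.7 μg/mL

f = (1/2)^(τ/t½) = (1/2)^(117/39) ≈ 0.1250.
C₀ = D/Vd = 2280/120 ≈ 19.000 μg/mL.
Before the 4th dose, 3 doses have been given. Superposition: Cmin = C₀·(f + f² + … + f^3).
≈ 19.000 × (0.1250 + 0.0156 + 0.0020) ≈ 19.000 × 0.1426 ≈ 2.709 μg/mL.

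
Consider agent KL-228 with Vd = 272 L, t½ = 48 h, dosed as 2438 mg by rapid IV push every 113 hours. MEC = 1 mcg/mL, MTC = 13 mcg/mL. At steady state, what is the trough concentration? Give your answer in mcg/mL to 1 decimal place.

Over one 113-h interval, 113/48 ≈ 2.3542 half-lives elapse, leaving f ≈ 0.1956 of each dose.
Each bolus raises the concentration by D/Vd = 2438/272 ≈ 8.963 mcg/mL.
Steady-state trough Cmin,ss = C₀·f/(1−f) ≈ 8.963 × 0.1956/0.8044 ≈ 2.179 mcg/mL.
Trough 2.2 mcg/mL vs MEC 1 mcg/mL: adequate.

2.2 mcg/mL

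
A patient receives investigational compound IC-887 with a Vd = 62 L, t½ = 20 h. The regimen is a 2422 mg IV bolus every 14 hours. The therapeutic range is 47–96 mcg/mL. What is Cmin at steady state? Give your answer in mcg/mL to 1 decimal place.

k = ln2/t½ = ln2/20 ≈ 0.034657 h⁻¹; fraction remaining f = e^(−kτ) = e^(−0.034657×14) ≈ 0.6156.
At steady state, accumulation factor R = 1/(1 − e^(−kτ)) ≈ 2.6015.
Single-dose peak C₀ = D/Vd = 2422/62 ≈ 39.065 mcg/mL.
Cmax,ss = C₀/(1 − f) ≈ 39.065/0.3844 ≈ 101.626 mcg/mL.
Steady-state trough Cmin,ss = Cmax,ss·f ≈ 101.626 × 0.6156 ≈ 62.561 mcg/mL.
Trough 62.6 mcg/mL vs MEC 47 mcg/mL: adequate.

62.6 mcg/mL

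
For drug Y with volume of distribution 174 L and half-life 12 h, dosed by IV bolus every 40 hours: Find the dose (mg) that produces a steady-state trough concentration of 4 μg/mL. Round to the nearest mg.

τ/t½ = 40/12 ≈ 3.3333, so f = (1/2)^(40/12) ≈ 0.099213.
Cmin,ss = (D/Vd)·f/(1−f), so D = Cmin,ss·Vd·(1−f)/f.
D = 4 × 174 × (1−f)/f ≈ 4 × 174 × 9.07932 ≈ 6319.21 mg.

6319 mg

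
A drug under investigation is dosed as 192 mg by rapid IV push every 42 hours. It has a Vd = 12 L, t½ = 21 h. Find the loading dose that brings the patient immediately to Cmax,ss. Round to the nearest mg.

f = (1/2)^(42/21) ≈ 0.250000; accumulation ratio R = 1/(1−f) ≈ 1.33333.
Loading dose to hit Cmax,ss on first dose: D_load = D_maint·R ≈ 192 × 1.33333 ≈ 256.00 mg.

256 mg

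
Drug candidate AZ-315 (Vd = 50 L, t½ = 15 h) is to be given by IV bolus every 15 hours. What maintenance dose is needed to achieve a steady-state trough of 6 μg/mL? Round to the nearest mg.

300 mg

τ/t½ = 15/15 ≈ 1, so f = (1/2)^(15/15) ≈ 0.500000.
Cmin,ss = (D/Vd)·f/(1−f), so D = Cmin,ss·Vd·(1−f)/f.
D = 6 × 50 × (1−f)/f ≈ 6 × 50 × 1.00000 ≈ 300.00 mg.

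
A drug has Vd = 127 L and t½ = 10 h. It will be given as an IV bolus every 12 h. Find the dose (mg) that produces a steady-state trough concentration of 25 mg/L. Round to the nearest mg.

τ/t½ = 12/10 ≈ 1.2, so f = (1/2)^(12/10) ≈ 0.435275.
Cmin,ss = (D/Vd)·f/(1−f), so D = Cmin,ss·Vd·(1−f)/f.
D = 25 × 127 × (1−f)/f ≈ 25 × 127 × 1.29740 ≈ 4119.24 mg.

4119 mg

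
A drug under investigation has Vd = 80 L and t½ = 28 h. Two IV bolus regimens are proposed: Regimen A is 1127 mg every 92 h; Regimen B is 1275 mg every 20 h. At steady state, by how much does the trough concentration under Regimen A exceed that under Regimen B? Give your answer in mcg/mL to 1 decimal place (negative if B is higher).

-23.3 mcg/mL

Regimen A: f = (1/2)^(92/28) ≈ 0.1025; Cmin,ss = (1127/80)·f/(1−f) ≈ 1.609 mcg/mL.
Regimen B: f = (1/2)^(20/28) ≈ 0.6095; Cmin,ss = (1275/80)·f/(1−f) ≈ 24.876 mcg/mL.
Difference ≈ 1.609 − 24.876 ≈ -23.267 mcg/mL.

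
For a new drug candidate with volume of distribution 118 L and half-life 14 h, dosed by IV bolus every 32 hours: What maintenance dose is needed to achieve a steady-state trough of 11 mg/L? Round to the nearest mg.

τ/t½ = 32/14 ≈ 2.2857, so f = (1/2)^(32/14) ≈ 0.205084.
Cmin,ss = (D/Vd)·f/(1−f), so D = Cmin,ss·Vd·(1−f)/f.
D = 11 × 118 × (1−f)/f ≈ 11 × 118 × 3.87605 ≈ 5031.11 mg.

5031 mg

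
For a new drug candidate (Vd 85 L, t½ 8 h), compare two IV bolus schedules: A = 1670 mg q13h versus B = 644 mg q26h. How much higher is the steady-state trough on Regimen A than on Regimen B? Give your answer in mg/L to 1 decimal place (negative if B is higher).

Regimen A: f = (1/2)^(13/8) ≈ 0.3242; Cmin,ss = (1670/85)·f/(1−f) ≈ 9.425 mg/L.
Regimen B: f = (1/2)^(26/8) ≈ 0.1051; Cmin,ss = (644/85)·f/(1−f) ≈ 0.890 mg/L.
Difference ≈ 9.425 − 0.890 ≈ 8.535 mg/L.

8.5 mg/L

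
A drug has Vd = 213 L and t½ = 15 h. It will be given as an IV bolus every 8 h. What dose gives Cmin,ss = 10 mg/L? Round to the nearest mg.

τ/t½ = 8/15 ≈ 0.53333, so f = (1/2)^(8/15) ≈ 0.690956.
Cmin,ss = (D/Vd)·f/(1−f), so D = Cmin,ss·Vd·(1−f)/f.
D = 10 × 213 × (1−f)/f ≈ 10 × 213 × 0.44727 ≈ 952.69 mg.

953 mg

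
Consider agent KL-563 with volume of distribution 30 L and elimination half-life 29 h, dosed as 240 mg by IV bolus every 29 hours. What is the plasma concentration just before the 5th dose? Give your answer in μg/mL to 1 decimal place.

7.5 μg/mL

f = (1/2)^(τ/t½) = (1/2)^(29/29) ≈ 0.5000.
C₀ = D/Vd = 240/30 ≈ 8.000 μg/mL.
Before the 5th dose, 4 doses have been given. Superposition: Cmin = C₀·(f + f² + … + f^4).
≈ 8.000 × (0.5000 + 0.2500 + 0.1250 + 0.0625) ≈ 8.000 × 0.9375 ≈ 7.500 μg/mL.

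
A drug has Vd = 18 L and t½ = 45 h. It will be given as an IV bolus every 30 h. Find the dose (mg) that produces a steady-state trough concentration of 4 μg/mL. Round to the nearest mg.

42 mg

τ/t½ = 30/45 ≈ 0.66667, so f = (1/2)^(30/45) ≈ 0.629961.
Cmin,ss = (D/Vd)·f/(1−f), so D = Cmin,ss·Vd·(1−f)/f.
D = 4 × 18 × (1−f)/f ≈ 4 × 18 × 0.58740 ≈ 42.29 mg.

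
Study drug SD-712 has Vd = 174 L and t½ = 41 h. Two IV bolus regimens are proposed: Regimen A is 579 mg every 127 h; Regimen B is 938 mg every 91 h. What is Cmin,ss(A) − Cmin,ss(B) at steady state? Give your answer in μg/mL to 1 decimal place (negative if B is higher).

Regimen A: f = (1/2)^(127/41) ≈ 0.1168; Cmin,ss = (579/174)·f/(1−f) ≈ 0.440 μg/mL.
Regimen B: f = (1/2)^(91/41) ≈ 0.2147; Cmin,ss = (938/174)·f/(1−f) ≈ 1.474 μg/mL.
Difference ≈ 0.440 − 1.474 ≈ -1.034 μg/mL.

-1.0 μg/mL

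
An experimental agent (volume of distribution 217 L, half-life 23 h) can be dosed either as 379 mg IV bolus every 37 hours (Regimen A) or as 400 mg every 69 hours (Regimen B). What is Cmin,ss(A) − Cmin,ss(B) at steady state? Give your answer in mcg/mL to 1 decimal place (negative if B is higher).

0.6 mcg/mL

Regimen A: f = (1/2)^(37/23) ≈ 0.3279; Cmin,ss = (379/217)·f/(1−f) ≈ 0.852 mcg/mL.
Regimen B: f = (1/2)^(69/23) ≈ 0.1250; Cmin,ss = (400/217)·f/(1−f) ≈ 0.263 mcg/mL.
Difference ≈ 0.852 − 0.263 ≈ 0.589 mcg/mL.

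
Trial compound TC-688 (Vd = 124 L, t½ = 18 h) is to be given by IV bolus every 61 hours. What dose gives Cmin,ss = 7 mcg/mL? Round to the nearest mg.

τ/t½ = 61/18 ≈ 3.3889, so f = (1/2)^(61/18) ≈ 0.095465.
Cmin,ss = (D/Vd)·f/(1−f), so D = Cmin,ss·Vd·(1−f)/f.
D = 7 × 124 × (1−f)/f ≈ 7 × 124 × 9.47504 ≈ 8224.33 mg.

8224 mg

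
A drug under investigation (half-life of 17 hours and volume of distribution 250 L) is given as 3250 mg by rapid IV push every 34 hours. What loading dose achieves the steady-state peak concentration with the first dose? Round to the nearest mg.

f = (1/2)^(34/17) ≈ 0.250000; accumulation ratio R = 1/(1−f) ≈ 1.33333.
Loading dose to hit Cmax,ss on first dose: D_load = D_maint·R ≈ 3250 × 1.33333 ≈ 4333.32 mg.

4333 mg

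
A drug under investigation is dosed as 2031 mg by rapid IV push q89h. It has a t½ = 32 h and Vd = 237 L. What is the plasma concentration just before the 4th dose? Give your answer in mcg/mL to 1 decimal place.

f = (1/2)^(τ/t½) = (1/2)^(89/32) ≈ 0.1455.
C₀ = D/Vd = 2031/237 ≈ 8.570 mcg/mL.
Before the 4th dose, 3 doses have been given. Superposition: Cmin = C₀·(f + f² + … + f^3).
≈ 8.570 × (0.1455 + 0.0212 + 0.0031) ≈ 8.570 × 0.1698 ≈ 1.455 mcg/mL.

1.5 mcg/mL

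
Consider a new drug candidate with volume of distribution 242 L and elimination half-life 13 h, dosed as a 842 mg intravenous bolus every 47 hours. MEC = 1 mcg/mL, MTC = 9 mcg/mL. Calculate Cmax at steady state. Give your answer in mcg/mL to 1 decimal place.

Over one 47-h interval, 47/13 ≈ 3.6154 half-lives elapse, leaving f ≈ 0.0816 of each dose.
Accumulation ratio R = 1/(1 − f) ≈ 1/0.9184 ≈ 1.0889.
Each bolus raises the concentration by D/Vd = 842/242 ≈ 3.479 mcg/mL.
Cmax,ss = C₀/(1 − f) ≈ 3.479/0.9184 ≈ 3.788 mcg/mL.
Peak 3.8 mcg/mL vs MTC 9 mcg/mL: below toxic threshold.

3.8 mcg/mL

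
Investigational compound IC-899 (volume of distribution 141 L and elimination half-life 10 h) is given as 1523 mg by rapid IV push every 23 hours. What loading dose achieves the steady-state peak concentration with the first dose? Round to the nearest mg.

1911 mg

f = (1/2)^(23/10) ≈ 0.203063; accumulation ratio R = 1/(1−f) ≈ 1.25480.
Loading dose to hit Cmax,ss on first dose: D_load = D_maint·R ≈ 1523 × 1.25480 ≈ 1911.06 mg.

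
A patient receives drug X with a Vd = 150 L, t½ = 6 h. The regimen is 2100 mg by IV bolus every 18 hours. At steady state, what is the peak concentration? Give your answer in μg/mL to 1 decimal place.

τ = 18 h = 3 half-lives, so f = (1/2)^3 = 0.125.
At steady state, R = 1/(1 − 0.125) = 8/7.
Single-dose peak C₀ = D/Vd = 2100/150 = 14 μg/mL.
Steady-state peak Cmax,ss = C₀·R = 14 × 8/7 ≈ 16.000 μg/mL.

16.0 μg/mL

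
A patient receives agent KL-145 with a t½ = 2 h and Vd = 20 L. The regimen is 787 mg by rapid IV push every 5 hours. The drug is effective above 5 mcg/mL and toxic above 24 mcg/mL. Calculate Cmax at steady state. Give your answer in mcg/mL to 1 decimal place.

Over one 5-h interval, 5/2 ≈ 2.5 half-lives elapse, leaving f ≈ 0.1768 of each dose.
At steady state, accumulation factor R = 1/(1 − e^(−kτ)) ≈ 1.2148.
Single-dose peak C₀ = D/Vd = 787/20 ≈ 39.350 mcg/mL.
Steady-state peak Cmax,ss = C₀·R ≈ 39.350 × 1.2148 ≈ 47.802 mcg/mL.
Peak 47.8 mcg/mL vs MTC 24 mcg/mL: exceeds toxic threshold.

47.8 mcg/mL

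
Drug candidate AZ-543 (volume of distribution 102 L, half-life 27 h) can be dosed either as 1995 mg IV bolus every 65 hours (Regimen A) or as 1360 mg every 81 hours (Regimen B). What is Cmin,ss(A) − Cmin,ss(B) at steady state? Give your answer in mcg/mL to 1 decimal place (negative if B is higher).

2.6 mcg/mL

Regimen A: f = (1/2)^(65/27) ≈ 0.1885; Cmin,ss = (1995/102)·f/(1−f) ≈ 4.543 mcg/mL.
Regimen B: f = (1/2)^(81/27) ≈ 0.1250; Cmin,ss = (1360/102)·f/(1−f) ≈ 1.905 mcg/mL.
Difference ≈ 4.543 − 1.905 ≈ 2.638 mcg/mL.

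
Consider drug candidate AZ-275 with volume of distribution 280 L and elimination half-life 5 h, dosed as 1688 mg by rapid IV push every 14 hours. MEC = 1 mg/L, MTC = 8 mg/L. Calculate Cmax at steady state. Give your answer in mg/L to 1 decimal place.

7.0 mg/L

Over one 14-h interval, 14/5 ≈ 2.8 half-lives elapse, leaving f ≈ 0.1436 of each dose.
Accumulation ratio R = 1/(1 − f) ≈ 1/0.8564 ≈ 1.1677.
Each bolus raises the concentration by D/Vd = 1688/280 ≈ 6.029 mg/L.
Cmax,ss = C₀/(1 − f) ≈ 6.029/0.8564 ≈ 7.040 mg/L.
Peak 7.0 mg/L vs MTC 8 mg/L: below toxic threshold.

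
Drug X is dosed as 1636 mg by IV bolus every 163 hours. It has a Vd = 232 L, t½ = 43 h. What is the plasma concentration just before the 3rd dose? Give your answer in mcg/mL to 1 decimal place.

0.5 mcg/mL

f = (1/2)^(τ/t½) = (1/2)^(163/43) ≈ 0.0723.
C₀ = D/Vd = 1636/232 ≈ 7.052 mcg/mL.
Before the 3rd dose, 2 doses have been given. Superposition: Cmin = C₀·(f + f²).
≈ 7.052 × (0.0723 + 0.0052) ≈ 7.052 × 0.0775 ≈ 0.547 mcg/mL.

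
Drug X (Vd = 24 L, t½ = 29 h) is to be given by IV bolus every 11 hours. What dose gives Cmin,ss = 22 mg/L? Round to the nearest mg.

159 mg

τ/t½ = 11/29 ≈ 0.37931, so f = (1/2)^(11/29) ≈ 0.768805.
Cmin,ss = (D/Vd)·f/(1−f), so D = Cmin,ss·Vd·(1−f)/f.
D = 22 × 24 × (1−f)/f ≈ 22 × 24 × 0.30072 ≈ 158.78 mg.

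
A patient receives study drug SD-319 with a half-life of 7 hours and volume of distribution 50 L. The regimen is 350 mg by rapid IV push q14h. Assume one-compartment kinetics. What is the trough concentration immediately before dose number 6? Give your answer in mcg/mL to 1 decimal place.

f = (1/2)^(τ/t½) = (1/2)^(14/7) ≈ 0.2500.
C₀ = D/Vd = 350/50 ≈ 7.000 mcg/mL.
Before the 6th dose, 5 doses have been given. Superposition: Cmin = C₀·(f + f² + … + f^5).
≈ 7.000 × (0.2500 + 0.0625 + 0.0156 + 0.0039 + 0.0010) ≈ 7.000 × 0.3330 ≈ 2.331 mcg/mL.

2.3 mcg/mL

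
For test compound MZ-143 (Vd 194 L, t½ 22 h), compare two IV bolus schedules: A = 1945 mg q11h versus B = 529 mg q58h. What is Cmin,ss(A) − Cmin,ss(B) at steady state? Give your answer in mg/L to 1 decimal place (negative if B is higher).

23.7 mg/L

Regimen A: f = (1/2)^(11/22) ≈ 0.7071; Cmin,ss = (1945/194)·f/(1−f) ≈ 24.204 mg/L.
Regimen B: f = (1/2)^(58/22) ≈ 0.1608; Cmin,ss = (529/194)·f/(1−f) ≈ 0.522 mg/L.
Difference ≈ 24.204 − 0.522 ≈ 23.682 mg/L.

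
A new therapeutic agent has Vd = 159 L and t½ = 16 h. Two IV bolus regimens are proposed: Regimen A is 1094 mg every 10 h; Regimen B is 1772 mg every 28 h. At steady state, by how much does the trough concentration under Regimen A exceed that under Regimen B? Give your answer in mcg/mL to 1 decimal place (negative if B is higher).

8.0 mcg/mL

Regimen A: f = (1/2)^(10/16) ≈ 0.6484; Cmin,ss = (1094/159)·f/(1−f) ≈ 12.689 mcg/mL.
Regimen B: f = (1/2)^(28/16) ≈ 0.2973; Cmin,ss = (1772/159)·f/(1−f) ≈ 4.715 mcg/mL.
Difference ≈ 12.689 − 4.715 ≈ 7.974 mcg/mL.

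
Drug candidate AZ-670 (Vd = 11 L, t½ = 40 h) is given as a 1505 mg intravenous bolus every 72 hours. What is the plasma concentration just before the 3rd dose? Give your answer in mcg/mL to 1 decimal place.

f = (1/2)^(τ/t½) = (1/2)^(72/40) ≈ 0.2872.
C₀ = D/Vd = 1505/11 ≈ 136.818 mcg/mL.
Before the 3rd dose, 2 doses have been given. Superposition: Cmin = C₀·(f + f²).
≈ 136.818 × (0.2872 + 0.0825) ≈ 136.818 × 0.3697 ≈ 50.582 mcg/mL.

50.6 mcg/mL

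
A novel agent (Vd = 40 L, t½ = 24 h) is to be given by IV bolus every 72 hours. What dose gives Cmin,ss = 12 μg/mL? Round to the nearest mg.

3360 mg

τ/t½ = 72/24 ≈ 3, so f = (1/2)^(72/24) ≈ 0.125000.
Cmin,ss = (D/Vd)·f/(1−f), so D = Cmin,ss·Vd·(1−f)/f.
D = 12 × 40 × (1−f)/f ≈ 12 × 40 × 7.00000 ≈ 3360.00 mg.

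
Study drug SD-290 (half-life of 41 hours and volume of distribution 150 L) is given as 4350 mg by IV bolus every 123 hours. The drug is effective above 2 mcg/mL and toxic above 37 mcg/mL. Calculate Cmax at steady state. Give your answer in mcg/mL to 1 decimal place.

The dosing interval is 3 half-lives, so f = 2^(−3) = 0.125.
At steady state, R = 1/(1 − 0.125) = 8/7.
Single-dose peak C₀ = D/Vd = 4350/150 = 29 mcg/mL.
Steady-state peak Cmax,ss = C₀·R = 29 × 8/7 ≈ 33.143 mcg/mL.
Peak 33.1 mcg/mL vs MTC 37 mcg/mL: below toxic threshold.

33.1 mcg/mL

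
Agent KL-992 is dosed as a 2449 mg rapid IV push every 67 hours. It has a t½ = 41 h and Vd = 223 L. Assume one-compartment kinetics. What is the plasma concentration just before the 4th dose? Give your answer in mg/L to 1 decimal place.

5.0 mg/L

f = (1/2)^(τ/t½) = (1/2)^(67/41) ≈ 0.3222.
C₀ = D/Vd = 2449/223 ≈ 10.982 mg/L.
Before the 4th dose, 3 doses have been given. Superposition: Cmin = C₀·(f + f² + … + f^3).
≈ 10.982 × (0.3222 + 0.1038 + 0.0334) ≈ 10.982 × 0.4594 ≈ 5.045 mg/L.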